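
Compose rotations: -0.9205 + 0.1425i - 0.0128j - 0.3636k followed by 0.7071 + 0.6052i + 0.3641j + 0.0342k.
-0.72 - 0.5883i - 0.1193j - 0.3482k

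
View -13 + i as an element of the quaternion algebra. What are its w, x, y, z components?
-13 + i + 0j + 0k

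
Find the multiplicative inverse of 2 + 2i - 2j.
0.1667 - 0.1667i + 0.1667j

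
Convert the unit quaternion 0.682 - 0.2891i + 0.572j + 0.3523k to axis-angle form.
axis = (-0.3953, 0.7821, 0.4817), θ = 94°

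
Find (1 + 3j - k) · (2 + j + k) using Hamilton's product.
4i + 7j - k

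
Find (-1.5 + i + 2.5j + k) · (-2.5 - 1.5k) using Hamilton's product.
5.25 - 6.25i - 4.75j - 0.25k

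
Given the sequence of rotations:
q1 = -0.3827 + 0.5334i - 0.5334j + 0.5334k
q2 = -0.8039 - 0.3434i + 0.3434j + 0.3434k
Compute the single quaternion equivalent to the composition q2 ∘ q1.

q2 · q1 = 0.4908 + 0.069i + 0.6637j - 0.5602k
0.4908 + 0.069i + 0.6637j - 0.5602k


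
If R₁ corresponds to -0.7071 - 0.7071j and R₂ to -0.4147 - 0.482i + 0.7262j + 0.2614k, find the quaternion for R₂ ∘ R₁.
0.8067 + 0.5257i - 0.2203j + 0.156k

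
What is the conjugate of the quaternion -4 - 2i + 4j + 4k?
-4 + 2i - 4j - 4k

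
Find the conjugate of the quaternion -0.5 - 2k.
-0.5 + 2k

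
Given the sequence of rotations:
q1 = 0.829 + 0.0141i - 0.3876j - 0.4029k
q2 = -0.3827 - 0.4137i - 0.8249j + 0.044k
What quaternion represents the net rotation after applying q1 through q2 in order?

q2 · q1 = -0.6134 + 0.0011i - 0.7016j + 0.3626k
-0.6134 + 0.0011i - 0.7016j + 0.3626k


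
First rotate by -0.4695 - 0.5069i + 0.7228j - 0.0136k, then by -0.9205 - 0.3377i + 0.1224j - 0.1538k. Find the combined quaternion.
0.1704 + 0.7347i - 0.6494j - 0.0973k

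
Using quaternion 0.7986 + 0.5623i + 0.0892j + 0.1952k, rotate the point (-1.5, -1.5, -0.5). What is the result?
(-1.226, -0.624, -1.691)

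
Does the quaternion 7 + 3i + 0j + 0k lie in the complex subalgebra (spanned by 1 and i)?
Yes. The quaternion 7 + 3i has j- and k-coefficients y = z = 0, so it lies in the complex subalgebra spanned by 1 and i.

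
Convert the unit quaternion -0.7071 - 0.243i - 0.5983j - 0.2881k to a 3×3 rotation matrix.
[[0.1181, -0.1167, 0.9861], [0.6982, 0.7159, 0.0011], [-0.7061, 0.6884, 0.166]]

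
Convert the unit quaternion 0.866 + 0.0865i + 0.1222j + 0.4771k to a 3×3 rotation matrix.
[[0.5149, -0.8052, 0.2942], [0.8475, 0.5298, -0.0332], [-0.1291, 0.2664, 0.9552]]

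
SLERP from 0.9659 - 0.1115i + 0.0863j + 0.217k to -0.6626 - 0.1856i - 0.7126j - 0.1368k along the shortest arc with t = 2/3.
0.8213 + 0.0904i + 0.5351j + 0.176k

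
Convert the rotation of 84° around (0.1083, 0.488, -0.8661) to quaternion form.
0.7431 + 0.0725i + 0.3265j - 0.5795k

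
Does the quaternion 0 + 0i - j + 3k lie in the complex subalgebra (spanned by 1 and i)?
No. The quaternion -j + 3k has j-coefficient y = -1 and k-coefficient z = 3, not both zero, so it does not lie in the complex subalgebra spanned by 1 and i.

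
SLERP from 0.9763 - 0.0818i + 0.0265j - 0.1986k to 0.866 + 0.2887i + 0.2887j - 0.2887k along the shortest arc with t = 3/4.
0.9138 + 0.199i + 0.2271j - 0.2717k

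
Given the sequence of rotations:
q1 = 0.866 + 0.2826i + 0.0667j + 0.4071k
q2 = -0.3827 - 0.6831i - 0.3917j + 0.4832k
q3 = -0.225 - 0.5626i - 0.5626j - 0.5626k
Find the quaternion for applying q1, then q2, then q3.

q2 · q1 = -0.309 - 0.8914i + 0.0499j + 0.3278k
q3 · q2 · q1 = -0.2195 + 0.2181i + 0.8485j - 0.4295k
-0.2195 + 0.2181i + 0.8485j - 0.4295k


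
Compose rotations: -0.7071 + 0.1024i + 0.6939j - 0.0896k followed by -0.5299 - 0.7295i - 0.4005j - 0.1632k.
0.7127 + 0.6107i - 0.1666j - 0.3023k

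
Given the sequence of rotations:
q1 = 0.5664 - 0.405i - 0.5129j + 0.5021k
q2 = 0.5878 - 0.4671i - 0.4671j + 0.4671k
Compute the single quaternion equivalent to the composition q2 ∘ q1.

q2 · q1 = -0.3304 - 0.4976i - 0.5207j + 0.6101k
-0.3304 - 0.4976i - 0.5207j + 0.6101k


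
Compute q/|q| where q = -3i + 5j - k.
-0.5071i + 0.8452j - 0.169k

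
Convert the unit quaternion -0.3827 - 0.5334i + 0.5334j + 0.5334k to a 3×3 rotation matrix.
[[-0.1381, -0.1608, -0.9773], [-0.9773, -0.1381, 0.1608], [-0.1608, 0.9773, -0.1381]]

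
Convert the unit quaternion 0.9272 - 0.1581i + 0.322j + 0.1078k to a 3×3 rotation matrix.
[[0.7694, -0.3017, 0.563], [0.0981, 0.9268, 0.3626], [-0.6312, -0.2238, 0.7426]]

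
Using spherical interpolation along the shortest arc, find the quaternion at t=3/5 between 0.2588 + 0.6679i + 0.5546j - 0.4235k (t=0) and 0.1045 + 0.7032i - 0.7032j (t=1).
0.2247 + 0.9156i - 0.2361j - 0.2354k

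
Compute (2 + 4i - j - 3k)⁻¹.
0.0667 - 0.1333i + 0.0333j + 0.1k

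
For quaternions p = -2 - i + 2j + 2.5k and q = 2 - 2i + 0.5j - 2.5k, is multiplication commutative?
No: pq = -0.75 - 4.25i - 4.5j + 13.5k ≠ -0.75 + 8.25i + 10.5j + 6.5k = qp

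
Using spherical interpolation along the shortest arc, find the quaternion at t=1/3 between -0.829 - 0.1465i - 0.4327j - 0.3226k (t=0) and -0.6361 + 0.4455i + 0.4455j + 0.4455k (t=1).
-0.9831 + 0.0868i - 0.1501j - 0.059k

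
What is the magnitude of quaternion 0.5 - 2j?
2.062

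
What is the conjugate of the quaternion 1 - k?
1 + k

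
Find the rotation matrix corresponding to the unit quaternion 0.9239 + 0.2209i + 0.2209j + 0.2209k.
[[0.8048, -0.3106, 0.5058], [0.5058, 0.8048, -0.3106], [-0.3106, 0.5058, 0.8048]]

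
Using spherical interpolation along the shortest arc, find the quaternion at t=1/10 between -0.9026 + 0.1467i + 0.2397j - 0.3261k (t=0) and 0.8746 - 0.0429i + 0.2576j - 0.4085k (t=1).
-0.9372 + 0.1408i + 0.1922j - 0.2548k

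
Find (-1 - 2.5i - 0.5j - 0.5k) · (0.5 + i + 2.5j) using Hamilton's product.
3.25 - i - 3.25j - 6k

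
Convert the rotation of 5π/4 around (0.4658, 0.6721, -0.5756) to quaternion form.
-0.3827 + 0.4303i + 0.6209j - 0.5318k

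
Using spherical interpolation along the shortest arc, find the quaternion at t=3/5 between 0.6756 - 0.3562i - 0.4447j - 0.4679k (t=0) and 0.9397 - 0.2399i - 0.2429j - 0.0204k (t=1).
0.8679 - 0.2986i - 0.3376j - 0.2089k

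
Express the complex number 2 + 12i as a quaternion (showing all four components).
2 + 12i + 0j + 0k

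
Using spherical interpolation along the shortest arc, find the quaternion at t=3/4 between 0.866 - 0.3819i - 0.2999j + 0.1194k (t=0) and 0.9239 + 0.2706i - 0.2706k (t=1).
0.9741 + 0.1072i - 0.0841j - 0.1807k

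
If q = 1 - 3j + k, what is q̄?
1 + 3j - k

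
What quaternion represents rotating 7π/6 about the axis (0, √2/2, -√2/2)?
-0.2588 + 0.683j - 0.683k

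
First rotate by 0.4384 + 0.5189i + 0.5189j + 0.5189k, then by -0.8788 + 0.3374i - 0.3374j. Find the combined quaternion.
-0.3853 - 0.4832i - 0.779j - 0.1059k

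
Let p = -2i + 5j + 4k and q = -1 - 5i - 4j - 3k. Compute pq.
22 + 3i - 31j + 29k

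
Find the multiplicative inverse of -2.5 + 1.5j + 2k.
-0.2 - 0.12j - 0.16k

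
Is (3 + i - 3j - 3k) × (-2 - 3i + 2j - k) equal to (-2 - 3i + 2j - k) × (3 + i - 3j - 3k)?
No: pq = -2i + 22j - 4k ≠ -20i + 2j + 10k = qp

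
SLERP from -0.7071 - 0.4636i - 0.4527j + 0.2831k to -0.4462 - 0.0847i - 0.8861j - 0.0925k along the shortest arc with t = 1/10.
-0.6974 - 0.4344i - 0.5126j + 0.2494k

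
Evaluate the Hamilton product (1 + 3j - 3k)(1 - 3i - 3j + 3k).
19 - 3i + 9j + 9k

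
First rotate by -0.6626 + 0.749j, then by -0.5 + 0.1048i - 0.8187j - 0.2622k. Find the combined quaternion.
0.9445 + 0.1269i + 0.168j + 0.2522k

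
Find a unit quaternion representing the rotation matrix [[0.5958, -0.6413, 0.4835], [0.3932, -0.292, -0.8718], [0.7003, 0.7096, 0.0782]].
0.5878 + 0.6726i - 0.0922j + 0.44k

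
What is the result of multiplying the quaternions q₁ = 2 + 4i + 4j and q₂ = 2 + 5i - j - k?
-12 + 14i + 10j - 26k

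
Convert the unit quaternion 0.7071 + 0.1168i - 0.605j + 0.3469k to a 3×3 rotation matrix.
[[0.0273, -0.6319, -0.7746], [0.3493, 0.732, -0.5849], [0.9366, -0.2546, 0.2407]]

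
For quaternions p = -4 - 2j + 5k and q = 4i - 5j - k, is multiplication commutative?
No: pq = -5 + 11i + 40j + 12k ≠ -5 - 43i - 4k = qp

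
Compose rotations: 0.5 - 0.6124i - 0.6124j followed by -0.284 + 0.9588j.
0.4452 + 0.1739i + 0.6533j + 0.5872k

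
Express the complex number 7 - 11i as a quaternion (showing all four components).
7 - 11i + 0j + 0k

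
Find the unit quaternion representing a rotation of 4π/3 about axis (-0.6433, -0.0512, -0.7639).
-0.5 - 0.5571i - 0.0443j - 0.6616k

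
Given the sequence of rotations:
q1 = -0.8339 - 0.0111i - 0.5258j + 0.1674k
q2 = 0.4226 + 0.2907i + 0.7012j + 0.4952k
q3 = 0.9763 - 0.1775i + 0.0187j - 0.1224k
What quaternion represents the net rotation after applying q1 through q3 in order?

q2 · q1 = -0.0634 + 0.1307i - 0.8611j - 0.4873k
q3 · q2 · q1 = -0.0822 + 0.0243i - 0.9444j - 0.3176k
-0.0822 + 0.0243i - 0.9444j - 0.3176k


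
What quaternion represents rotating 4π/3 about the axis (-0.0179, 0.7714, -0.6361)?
-0.5 - 0.0155i + 0.6681j - 0.5509k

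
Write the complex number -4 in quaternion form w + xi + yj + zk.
-4 + 0i + 0j + 0k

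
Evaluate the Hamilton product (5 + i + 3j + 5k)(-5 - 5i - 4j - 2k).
2 - 16i - 58j - 24k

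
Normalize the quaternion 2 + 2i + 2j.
0.5774 + 0.5774i + 0.5774j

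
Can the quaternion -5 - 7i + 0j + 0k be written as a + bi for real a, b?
Yes. The quaternion -5 - 7i has j- and k-coefficients y = z = 0, so it lies in the complex subalgebra spanned by 1 and i.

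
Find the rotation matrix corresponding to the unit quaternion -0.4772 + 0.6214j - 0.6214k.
[[-0.5446, -0.5931, -0.5931], [0.5931, 0.2277, -0.7723], [0.5931, -0.7723, 0.2277]]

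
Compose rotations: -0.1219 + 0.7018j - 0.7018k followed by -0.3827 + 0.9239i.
0.0467 - 0.1126i + 0.3798j + 0.917k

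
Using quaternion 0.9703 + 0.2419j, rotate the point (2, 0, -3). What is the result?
(0.358, 0, -3.588)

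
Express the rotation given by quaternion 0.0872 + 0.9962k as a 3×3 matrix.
[[-0.9848, -0.1737, 0], [0.1737, -0.9848, 0], [0, 0, 1]]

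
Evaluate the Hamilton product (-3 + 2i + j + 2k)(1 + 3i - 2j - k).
-5 - 4i + 15j - 2k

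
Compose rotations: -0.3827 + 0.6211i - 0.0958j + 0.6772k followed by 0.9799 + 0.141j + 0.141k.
-0.457 + 0.7176i - 0.0603j + 0.5221k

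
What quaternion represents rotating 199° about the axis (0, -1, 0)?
-0.165 - 0.9863j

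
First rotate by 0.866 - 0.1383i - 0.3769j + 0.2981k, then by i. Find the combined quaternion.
0.1383 + 0.866i - 0.2981j - 0.3769k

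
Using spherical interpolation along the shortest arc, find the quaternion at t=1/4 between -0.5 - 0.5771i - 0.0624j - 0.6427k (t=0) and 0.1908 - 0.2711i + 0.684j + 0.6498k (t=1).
-0.4764 - 0.3966i - 0.2654j - 0.7385k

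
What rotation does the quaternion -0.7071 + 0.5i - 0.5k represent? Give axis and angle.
axis = (√2/2, 0, -√2/2), θ = 3π/2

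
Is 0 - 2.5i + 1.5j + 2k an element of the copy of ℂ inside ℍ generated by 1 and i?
No. The quaternion -2.5i + 1.5j + 2k has j-coefficient y = 1.5 and k-coefficient z = 2, not both zero, so it does not lie in the complex subalgebra spanned by 1 and i.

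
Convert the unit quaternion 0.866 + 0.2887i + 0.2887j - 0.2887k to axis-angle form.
axis = (√3/3, √3/3, -√3/3), θ = π/3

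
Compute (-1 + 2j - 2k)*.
-1 - 2j + 2k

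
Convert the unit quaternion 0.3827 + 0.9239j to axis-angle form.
axis = (0, 1, 0), θ = 3π/4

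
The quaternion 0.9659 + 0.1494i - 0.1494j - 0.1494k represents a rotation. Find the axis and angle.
axis = (√3/3, -√3/3, -√3/3), θ = π/6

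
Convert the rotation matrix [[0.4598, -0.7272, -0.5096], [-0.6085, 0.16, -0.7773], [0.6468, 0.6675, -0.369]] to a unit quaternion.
0.5592 + 0.6459i - 0.517j + 0.0531k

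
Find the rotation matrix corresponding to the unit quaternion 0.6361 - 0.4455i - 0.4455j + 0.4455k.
[[0.2061, -0.1698, -0.9637], [0.9637, 0.2061, 0.1698], [0.1698, -0.9637, 0.2061]]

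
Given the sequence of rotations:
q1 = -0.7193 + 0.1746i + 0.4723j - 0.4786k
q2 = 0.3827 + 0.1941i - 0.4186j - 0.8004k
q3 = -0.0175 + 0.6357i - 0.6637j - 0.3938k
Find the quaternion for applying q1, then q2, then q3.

q2 · q1 = -0.4945 + 0.5056i + 0.435j + 0.5573k
q3 · q2 · q1 = 0.1954 - 0.5218i - 0.2328j + 0.7971k
0.1954 - 0.5218i - 0.2328j + 0.7971k


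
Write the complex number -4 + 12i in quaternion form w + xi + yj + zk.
-4 + 12i + 0j + 0k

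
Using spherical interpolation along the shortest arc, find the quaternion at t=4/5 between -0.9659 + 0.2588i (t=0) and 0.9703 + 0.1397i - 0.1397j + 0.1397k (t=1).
-0.9853 - 0.0597i + 0.1131j - 0.1131k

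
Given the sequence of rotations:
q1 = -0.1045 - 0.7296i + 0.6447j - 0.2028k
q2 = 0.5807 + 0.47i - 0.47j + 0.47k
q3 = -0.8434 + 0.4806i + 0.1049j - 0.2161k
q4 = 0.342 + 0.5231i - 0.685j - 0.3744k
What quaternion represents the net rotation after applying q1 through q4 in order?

q2 · q1 = 0.6806 - 0.6805i + 0.1759j - 0.2068k
q3 · q2 · q1 = -0.3101 + 0.9173i + 0.1695j + 0.1833k
q4 · q3 · q2 · q1 = -0.4012 + 0.0894i - 0.1689j + 0.8958k
-0.4012 + 0.0894i - 0.1689j + 0.8958k


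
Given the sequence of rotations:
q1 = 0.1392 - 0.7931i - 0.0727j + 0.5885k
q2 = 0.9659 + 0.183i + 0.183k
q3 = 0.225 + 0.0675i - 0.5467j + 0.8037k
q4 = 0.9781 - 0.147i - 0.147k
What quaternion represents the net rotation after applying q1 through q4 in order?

q2 · q1 = 0.1719 - 0.7273i - 0.3231j + 0.5806k
q3 · q2 · q1 = -0.5555 - 0.2098i - 0.7904j - 0.1506k
q4 · q3 · q2 · q1 = -0.5963 - 0.2397i - 0.7644j + 0.0505k
-0.5963 - 0.2397i - 0.7644j + 0.0505k


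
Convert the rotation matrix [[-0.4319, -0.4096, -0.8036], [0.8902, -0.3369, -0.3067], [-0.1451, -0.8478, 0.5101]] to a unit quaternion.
0.4305 - 0.3142i - 0.3824j + 0.7548k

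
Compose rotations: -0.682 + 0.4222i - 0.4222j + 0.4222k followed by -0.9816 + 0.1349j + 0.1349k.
0.6695 - 0.3005i + 0.3794j - 0.5634k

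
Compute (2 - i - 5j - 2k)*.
2 + i + 5j + 2k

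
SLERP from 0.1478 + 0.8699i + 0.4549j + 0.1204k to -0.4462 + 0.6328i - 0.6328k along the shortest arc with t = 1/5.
0.0174 + 0.9163i + 0.3965j - 0.0531k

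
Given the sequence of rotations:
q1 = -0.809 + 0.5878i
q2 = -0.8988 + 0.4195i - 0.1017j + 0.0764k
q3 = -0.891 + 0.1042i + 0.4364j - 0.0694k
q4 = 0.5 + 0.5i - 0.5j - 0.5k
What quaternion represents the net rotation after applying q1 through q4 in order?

q2 · q1 = 0.4805 - 0.8677i + 0.1272j - 0.002k
q3 · q2 · q1 = -0.3934 + 0.8311i + 0.1568j + 0.3604k
q4 · q3 · q2 · q1 = -0.3537 + 0.1171i - 0.3206j + 0.8709k
-0.3537 + 0.1171i - 0.3206j + 0.8709k


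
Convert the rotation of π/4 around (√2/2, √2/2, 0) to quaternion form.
0.9239 + 0.2706i + 0.2706j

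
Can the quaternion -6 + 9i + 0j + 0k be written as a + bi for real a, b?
Yes. The quaternion -6 + 9i has j- and k-coefficients y = z = 0, so it lies in the complex subalgebra spanned by 1 and i.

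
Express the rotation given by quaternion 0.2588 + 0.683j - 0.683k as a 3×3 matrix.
[[-0.866, 0.3535, 0.3535], [-0.3535, 0.067, -0.933], [-0.3535, -0.933, 0.067]]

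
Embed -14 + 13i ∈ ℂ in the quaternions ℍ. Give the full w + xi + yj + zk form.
-14 + 13i + 0j + 0k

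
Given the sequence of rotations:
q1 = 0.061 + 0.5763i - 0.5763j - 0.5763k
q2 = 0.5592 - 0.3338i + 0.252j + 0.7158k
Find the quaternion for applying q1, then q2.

q2 · q1 = 0.7842 + 0.5692i - 0.0867j - 0.2315k
0.7842 + 0.5692i - 0.0867j - 0.2315k


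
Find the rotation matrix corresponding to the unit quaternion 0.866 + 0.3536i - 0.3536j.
[[0.7499, -0.2501, -0.6124], [-0.2501, 0.7499, -0.6124], [0.6124, 0.6124, 0.4999]]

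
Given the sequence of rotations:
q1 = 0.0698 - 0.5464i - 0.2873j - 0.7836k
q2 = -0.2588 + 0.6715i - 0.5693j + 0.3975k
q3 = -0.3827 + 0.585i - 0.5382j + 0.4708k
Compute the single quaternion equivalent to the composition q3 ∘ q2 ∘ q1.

q2 · q1 = 0.4968 + 0.7486i + 0.3436j - 0.2734k
q3 · q2 · q1 = -0.3144 - 0.0105i + 0.1135j + 0.9424k
-0.3144 - 0.0105i + 0.1135j + 0.9424k


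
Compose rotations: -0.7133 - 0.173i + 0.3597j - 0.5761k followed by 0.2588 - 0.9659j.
0.1628 + 0.5117i + 0.7821j - 0.3162k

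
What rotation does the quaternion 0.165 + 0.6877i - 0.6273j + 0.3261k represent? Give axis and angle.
axis = (0.6973, -0.636, 0.3306), θ = 161°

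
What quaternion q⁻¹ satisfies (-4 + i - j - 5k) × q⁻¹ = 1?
-0.093 - 0.0233i + 0.0233j + 0.1163k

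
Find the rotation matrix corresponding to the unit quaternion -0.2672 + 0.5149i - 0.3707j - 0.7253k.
[[-0.327, -0.7693, -0.5488], [0.0059, -0.5824, 0.8129], [-0.945, 0.2626, 0.1949]]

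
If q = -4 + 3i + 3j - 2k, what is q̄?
-4 - 3i - 3j + 2k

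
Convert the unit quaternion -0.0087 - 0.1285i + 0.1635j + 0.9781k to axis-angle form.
axis = (-0.1285, 0.1635, 0.9781), θ = 181°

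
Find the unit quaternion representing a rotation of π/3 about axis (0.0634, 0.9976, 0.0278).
0.866 + 0.0317i + 0.4988j + 0.0139k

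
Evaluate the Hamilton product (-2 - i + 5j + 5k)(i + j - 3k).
11 - 22i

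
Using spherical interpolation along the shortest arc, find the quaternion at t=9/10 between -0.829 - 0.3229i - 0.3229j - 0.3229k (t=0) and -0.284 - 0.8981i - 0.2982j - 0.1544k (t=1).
-0.3548 - 0.8634i - 0.311j - 0.1785k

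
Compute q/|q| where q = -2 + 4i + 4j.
-0.3333 + 0.6667i + 0.6667j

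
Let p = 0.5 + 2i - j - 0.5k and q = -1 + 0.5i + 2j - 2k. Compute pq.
-0.5 + 1.25i + 5.75j + 4k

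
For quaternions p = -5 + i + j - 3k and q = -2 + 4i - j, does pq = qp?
No: pq = 7 - 25i - 9j + k ≠ 7 - 19i + 15j + 11k = qp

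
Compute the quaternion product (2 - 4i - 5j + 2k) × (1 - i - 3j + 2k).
-21 - 10i - 5j + 13k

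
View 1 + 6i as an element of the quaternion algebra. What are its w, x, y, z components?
1 + 6i + 0j + 0k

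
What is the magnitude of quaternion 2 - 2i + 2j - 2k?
4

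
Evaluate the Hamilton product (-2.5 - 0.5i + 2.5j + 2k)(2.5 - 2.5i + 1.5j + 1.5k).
-14.25 + 5.75i - 1.75j + 6.75k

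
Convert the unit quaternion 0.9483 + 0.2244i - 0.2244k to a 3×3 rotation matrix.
[[0.8993, 0.4256, -0.1007], [-0.4256, 0.7986, -0.4256], [-0.1007, 0.4256, 0.8993]]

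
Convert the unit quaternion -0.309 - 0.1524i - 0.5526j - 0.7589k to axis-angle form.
axis = (-0.1602, -0.581, -0.7979), θ = 216°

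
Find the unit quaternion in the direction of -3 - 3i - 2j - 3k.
-0.5388 - 0.5388i - 0.3592j - 0.5388k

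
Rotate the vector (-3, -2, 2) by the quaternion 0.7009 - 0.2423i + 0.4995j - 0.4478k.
(0.763, 1.431, 3.791)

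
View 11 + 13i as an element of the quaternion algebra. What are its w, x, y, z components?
11 + 13i + 0j + 0k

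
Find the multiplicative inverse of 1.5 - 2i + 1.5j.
0.1765 + 0.2353i - 0.1765j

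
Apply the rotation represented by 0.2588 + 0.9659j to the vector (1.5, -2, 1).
(-0.799, -2, -1.616)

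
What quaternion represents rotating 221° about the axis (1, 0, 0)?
-0.3502 + 0.9367i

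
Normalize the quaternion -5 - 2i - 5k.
-0.6804 - 0.2722i - 0.6804k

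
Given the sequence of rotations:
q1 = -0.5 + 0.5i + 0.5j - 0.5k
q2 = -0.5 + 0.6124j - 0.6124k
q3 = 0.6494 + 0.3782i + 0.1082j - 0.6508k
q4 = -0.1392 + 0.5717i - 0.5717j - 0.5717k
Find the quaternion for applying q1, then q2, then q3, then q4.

q2 · q1 = -0.3624 - 0.25i - 0.8624j + 0.25k
q3 · q2 · q1 = 0.1152 - 0.8336i - 0.5311j + 0.0991k
q4 · q3 · q2 · q1 = 0.2136 - 0.1784i + 0.428j - 0.8599k
0.2136 - 0.1784i + 0.428j - 0.8599k


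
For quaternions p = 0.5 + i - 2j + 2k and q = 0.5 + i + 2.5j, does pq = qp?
No: pq = 4.25 - 4i + 2.25j + 5.5k ≠ 4.25 + 6i - 1.75j - 3.5k = qp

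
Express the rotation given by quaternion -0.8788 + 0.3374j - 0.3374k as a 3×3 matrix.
[[0.5446, -0.593, -0.593], [0.593, 0.7723, -0.2277], [0.593, -0.2277, 0.7723]]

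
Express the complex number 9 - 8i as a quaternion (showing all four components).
9 - 8i + 0j + 0k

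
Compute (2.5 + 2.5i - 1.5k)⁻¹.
0.1695 - 0.1695i + 0.1017k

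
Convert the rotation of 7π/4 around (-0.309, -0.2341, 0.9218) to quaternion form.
-0.9239 - 0.1182i - 0.0896j + 0.3528k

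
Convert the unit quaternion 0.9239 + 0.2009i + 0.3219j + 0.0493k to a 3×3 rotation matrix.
[[0.7879, 0.0382, 0.6146], [0.2204, 0.9144, -0.3395], [-0.575, 0.403, 0.712]]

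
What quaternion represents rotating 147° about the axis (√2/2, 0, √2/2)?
0.284 + 0.678i + 0.678k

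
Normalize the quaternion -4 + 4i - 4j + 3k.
-0.5298 + 0.5298i - 0.5298j + 0.3974k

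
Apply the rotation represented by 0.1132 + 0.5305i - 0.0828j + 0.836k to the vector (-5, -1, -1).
(1.466, 0.712, -4.934)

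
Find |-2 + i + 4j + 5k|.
√46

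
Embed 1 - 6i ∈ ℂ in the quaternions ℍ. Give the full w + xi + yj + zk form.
1 - 6i + 0j + 0k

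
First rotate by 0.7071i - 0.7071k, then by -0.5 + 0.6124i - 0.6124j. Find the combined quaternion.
-0.433 + 0.0795i + 0.433j + 0.7866k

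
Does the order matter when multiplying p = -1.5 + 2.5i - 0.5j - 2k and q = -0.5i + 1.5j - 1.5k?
Yes: pq = -1 + 4.5i + 2.5j + 5.75k ≠ -1 - 3i - 7j - 1.25k = qp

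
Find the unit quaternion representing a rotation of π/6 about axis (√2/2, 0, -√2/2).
0.9659 + 0.183i - 0.183k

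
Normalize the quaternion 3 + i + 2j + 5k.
0.4804 + 0.1601i + 0.3203j + 0.8006k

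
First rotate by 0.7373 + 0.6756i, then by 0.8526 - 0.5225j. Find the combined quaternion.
0.6286 + 0.576i - 0.3852j + 0.353k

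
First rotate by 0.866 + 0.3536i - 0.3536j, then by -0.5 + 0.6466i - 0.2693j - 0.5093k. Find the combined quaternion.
-0.7569 + 0.2031i - 0.2365j - 0.5745k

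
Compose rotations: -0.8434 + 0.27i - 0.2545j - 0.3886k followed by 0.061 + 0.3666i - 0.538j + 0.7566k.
0.0067 + 0.1089i + 0.785j - 0.6099k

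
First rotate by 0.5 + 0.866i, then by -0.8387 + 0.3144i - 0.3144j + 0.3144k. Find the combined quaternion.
-0.6916 - 0.5691i + 0.1151j + 0.4295k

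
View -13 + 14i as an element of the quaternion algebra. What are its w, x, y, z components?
-13 + 14i + 0j + 0k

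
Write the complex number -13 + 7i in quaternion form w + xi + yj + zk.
-13 + 7i + 0j + 0k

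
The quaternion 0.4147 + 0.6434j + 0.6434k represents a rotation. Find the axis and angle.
axis = (0, √2/2, √2/2), θ = 131°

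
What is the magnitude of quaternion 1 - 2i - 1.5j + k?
2.872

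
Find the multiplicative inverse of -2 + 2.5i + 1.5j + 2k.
-0.1212 - 0.1515i - 0.0909j - 0.1212k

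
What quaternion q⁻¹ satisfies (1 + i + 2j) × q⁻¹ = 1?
0.1667 - 0.1667i - 0.3333j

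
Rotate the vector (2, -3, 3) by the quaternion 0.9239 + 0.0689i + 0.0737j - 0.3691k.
(-0.387, -4.043, 2.346)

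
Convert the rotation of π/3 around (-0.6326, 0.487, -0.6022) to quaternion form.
0.866 - 0.3163i + 0.2435j - 0.3011k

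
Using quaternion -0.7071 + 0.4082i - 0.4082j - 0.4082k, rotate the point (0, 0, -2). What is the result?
(-0.488, -1.821, -0.667)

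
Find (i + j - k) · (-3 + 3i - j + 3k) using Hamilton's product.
1 - i - 9j - k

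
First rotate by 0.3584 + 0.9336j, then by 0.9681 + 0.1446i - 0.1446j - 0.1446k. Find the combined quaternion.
0.482 + 0.1868i + 0.852j + 0.0832k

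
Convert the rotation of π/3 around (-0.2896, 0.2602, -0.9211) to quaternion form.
0.866 - 0.1448i + 0.1301j - 0.4606k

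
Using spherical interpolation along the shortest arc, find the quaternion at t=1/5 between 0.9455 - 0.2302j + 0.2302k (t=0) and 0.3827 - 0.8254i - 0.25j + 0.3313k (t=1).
0.904 - 0.1985i - 0.2578j + 0.2774k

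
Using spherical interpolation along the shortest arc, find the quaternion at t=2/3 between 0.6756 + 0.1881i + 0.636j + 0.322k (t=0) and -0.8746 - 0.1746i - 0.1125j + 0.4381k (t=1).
0.9019 + 0.2006i + 0.3284j - 0.1963k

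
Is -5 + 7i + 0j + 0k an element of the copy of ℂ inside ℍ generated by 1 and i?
Yes. The quaternion -5 + 7i has j- and k-coefficients y = z = 0, so it lies in the complex subalgebra spanned by 1 and i.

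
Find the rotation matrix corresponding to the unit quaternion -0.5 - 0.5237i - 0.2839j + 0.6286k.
[[0.0485, 0.926, -0.3745], [-0.3312, -0.3388, -0.8806], [-0.9423, 0.1668, 0.2903]]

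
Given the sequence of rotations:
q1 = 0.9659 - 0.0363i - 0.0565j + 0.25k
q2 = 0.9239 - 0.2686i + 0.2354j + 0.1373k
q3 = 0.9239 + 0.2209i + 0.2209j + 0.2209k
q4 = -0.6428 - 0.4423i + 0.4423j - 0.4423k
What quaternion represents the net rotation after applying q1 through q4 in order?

q2 · q1 = 0.8616 - 0.2264i + 0.2373j + 0.3873k
q3 · q2 · q1 = 0.7081 + 0.0143i + 0.274j + 0.6506k
q4 · q3 · q2 · q1 = -0.2823 + 0.0866i + 0.4185j - 0.8589k
-0.2823 + 0.0866i + 0.4185j - 0.8589k


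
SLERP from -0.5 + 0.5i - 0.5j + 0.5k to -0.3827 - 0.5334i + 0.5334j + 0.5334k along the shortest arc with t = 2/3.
0.0826 + 0.6889i - 0.6889j - 0.2095k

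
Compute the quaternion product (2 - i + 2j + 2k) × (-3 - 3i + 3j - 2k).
-11 - 13i - 8j - 7k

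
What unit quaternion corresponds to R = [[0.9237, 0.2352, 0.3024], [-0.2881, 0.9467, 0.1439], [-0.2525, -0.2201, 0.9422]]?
0.9763 - 0.0932i + 0.1421j - 0.134k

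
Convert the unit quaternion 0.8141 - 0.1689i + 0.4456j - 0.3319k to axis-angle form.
axis = (-0.2908, 0.7673, -0.5715), θ = 71°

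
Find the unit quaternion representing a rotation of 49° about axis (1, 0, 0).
0.91 + 0.4147i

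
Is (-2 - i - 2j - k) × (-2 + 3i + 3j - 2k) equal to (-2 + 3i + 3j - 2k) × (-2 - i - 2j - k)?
No: pq = 11 + 3i - 7j + 9k ≠ 11 - 11i + 3j + 3k = qp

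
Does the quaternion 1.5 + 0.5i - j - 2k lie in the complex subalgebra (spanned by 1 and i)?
No. The quaternion 1.5 + 0.5i - j - 2k has j-coefficient y = -1 and k-coefficient z = -2, not both zero, so it does not lie in the complex subalgebra spanned by 1 and i.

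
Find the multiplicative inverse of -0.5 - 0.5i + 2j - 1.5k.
-0.0741 + 0.0741i - 0.2963j + 0.2222k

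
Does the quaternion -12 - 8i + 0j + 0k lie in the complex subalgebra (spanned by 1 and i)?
Yes. The quaternion -12 - 8i has j- and k-coefficients y = z = 0, so it lies in the complex subalgebra spanned by 1 and i.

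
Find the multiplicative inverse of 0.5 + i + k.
0.2222 - 0.4444i - 0.4444k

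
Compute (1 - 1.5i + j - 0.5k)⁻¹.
0.2222 + 0.3333i - 0.2222j + 0.1111k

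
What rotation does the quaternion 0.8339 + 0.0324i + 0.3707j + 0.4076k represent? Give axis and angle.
axis = (0.0587, 0.6717, 0.7385), θ = 67°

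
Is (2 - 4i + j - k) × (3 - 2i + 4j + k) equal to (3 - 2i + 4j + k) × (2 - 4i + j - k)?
No: pq = -5 - 11i + 17j - 15k ≠ -5 - 21i + 5j + 13k = qp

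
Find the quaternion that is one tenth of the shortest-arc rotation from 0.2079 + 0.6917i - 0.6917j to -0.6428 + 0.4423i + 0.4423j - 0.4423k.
0.2946 + 0.6073i - 0.7351j + 0.0639k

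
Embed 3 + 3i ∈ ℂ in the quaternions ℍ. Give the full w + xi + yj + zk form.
3 + 3i + 0j + 0k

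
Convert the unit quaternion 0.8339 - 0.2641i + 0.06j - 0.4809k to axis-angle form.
axis = (-0.4785, 0.1087, -0.8713), θ = 67°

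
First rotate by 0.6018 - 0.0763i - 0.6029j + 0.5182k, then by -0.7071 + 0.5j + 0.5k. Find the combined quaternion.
-0.3832 + 0.6145i + 0.6891j - 0.0274k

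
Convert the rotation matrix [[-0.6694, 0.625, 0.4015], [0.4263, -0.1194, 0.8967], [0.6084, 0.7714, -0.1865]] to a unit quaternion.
-0.0785 + 0.3989i + 0.6589j + 0.6329k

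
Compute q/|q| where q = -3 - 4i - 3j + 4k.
-0.4243 - 0.5657i - 0.4243j + 0.5657k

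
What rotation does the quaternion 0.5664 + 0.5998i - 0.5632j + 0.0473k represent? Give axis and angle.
axis = (0.7278, -0.6834, 0.0574), θ = 111°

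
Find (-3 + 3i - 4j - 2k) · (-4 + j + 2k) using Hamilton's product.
20 - 18i + 7j + 5k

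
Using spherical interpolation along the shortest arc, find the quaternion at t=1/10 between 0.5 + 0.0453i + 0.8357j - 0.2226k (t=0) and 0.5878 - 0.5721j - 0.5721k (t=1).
0.4012 + 0.0444i + 0.9054j - 0.1317k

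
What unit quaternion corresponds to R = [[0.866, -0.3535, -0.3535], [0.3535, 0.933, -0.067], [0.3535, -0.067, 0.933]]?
0.9659 - 0.183j + 0.183k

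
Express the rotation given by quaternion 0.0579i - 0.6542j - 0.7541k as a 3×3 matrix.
[[-0.9933, -0.0758, -0.0873], [-0.0758, -0.144, 0.9867], [-0.0873, 0.9867, 0.1373]]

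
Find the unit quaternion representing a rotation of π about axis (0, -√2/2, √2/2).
-0.7071j + 0.7071k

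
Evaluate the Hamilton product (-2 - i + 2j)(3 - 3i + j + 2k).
-11 + 7i + 6j + k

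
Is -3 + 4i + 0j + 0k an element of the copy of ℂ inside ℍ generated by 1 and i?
Yes. The quaternion -3 + 4i has j- and k-coefficients y = z = 0, so it lies in the complex subalgebra spanned by 1 and i.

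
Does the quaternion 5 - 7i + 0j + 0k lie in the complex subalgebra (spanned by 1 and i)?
Yes. The quaternion 5 - 7i has j- and k-coefficients y = z = 0, so it lies in the complex subalgebra spanned by 1 and i.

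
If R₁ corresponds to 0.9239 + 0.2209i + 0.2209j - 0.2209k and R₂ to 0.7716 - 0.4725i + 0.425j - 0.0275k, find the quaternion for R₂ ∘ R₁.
0.7173 - 0.3539i + 0.4527j - 0.3941k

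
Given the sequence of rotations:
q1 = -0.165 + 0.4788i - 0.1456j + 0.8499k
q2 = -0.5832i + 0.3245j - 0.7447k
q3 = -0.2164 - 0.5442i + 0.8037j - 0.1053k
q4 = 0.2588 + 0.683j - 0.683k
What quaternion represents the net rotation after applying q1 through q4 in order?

q2 · q1 = 0.9594 + 0.2636i + 0.0856j + 0.0524k
q3 · q2 · q1 = -0.1274 - 0.528i + 0.7533j - 0.3708k
q4 · q3 · q2 · q1 = -0.8007 + 0.1246i + 0.4686j + 0.3517k
-0.8007 + 0.1246i + 0.4686j + 0.3517k


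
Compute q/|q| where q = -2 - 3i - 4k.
-0.3714 - 0.5571i - 0.7428k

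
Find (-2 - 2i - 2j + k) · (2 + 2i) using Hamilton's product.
-8i - 2j + 6k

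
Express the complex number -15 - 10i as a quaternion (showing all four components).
-15 - 10i + 0j + 0k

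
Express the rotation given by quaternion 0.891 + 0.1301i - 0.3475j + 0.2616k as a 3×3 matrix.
[[0.6216, -0.5566, -0.5512], [0.3758, 0.8293, -0.4137], [0.6873, 0.05, 0.7246]]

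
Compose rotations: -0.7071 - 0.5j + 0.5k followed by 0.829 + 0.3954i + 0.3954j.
-0.3885 - 0.0819i - 0.8918j + 0.2168k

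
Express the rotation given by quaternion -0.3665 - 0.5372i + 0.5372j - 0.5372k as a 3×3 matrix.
[[-0.1543, -0.9709, 0.1834], [-0.1834, -0.1543, -0.9709], [0.9709, -0.1834, -0.1543]]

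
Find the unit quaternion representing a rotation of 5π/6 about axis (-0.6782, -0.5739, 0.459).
0.2588 - 0.6551i - 0.5543j + 0.4434k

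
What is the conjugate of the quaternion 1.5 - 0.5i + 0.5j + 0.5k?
1.5 + 0.5i - 0.5j - 0.5k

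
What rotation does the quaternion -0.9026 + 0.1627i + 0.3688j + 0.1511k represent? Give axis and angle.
axis = (0.3779, 0.8567, 0.351), θ = 309°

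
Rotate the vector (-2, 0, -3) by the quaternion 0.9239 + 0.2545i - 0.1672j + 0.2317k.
(-1.1, 0.957, -3.297)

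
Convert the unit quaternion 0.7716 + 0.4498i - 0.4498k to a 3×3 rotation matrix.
[[0.5954, 0.6941, -0.4046], [-0.6941, 0.1907, -0.6941], [-0.4046, 0.6941, 0.5954]]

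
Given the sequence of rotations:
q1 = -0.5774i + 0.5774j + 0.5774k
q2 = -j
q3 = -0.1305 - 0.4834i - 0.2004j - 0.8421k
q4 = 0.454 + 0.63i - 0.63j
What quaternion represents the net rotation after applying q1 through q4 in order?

q2 · q1 = 0.5774 - 0.5774i - 0.5774k
q3 · q2 · q1 = -0.8407 - 0.0881i + 0.0914j - 0.5266k
q4 · q3 · q2 · q1 = -0.2686 - 0.2379i + 0.9029j - 0.237k
-0.2686 - 0.2379i + 0.9029j - 0.237k


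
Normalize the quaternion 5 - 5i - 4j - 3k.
0.5774 - 0.5774i - 0.4619j - 0.3464k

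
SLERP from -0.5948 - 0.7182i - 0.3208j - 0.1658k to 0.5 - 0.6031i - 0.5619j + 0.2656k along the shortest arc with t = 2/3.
0.1363 - 0.7888i - 0.5834j + 0.1377k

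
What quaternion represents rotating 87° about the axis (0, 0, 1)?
0.7254 + 0.6884k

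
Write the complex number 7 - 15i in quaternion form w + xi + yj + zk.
7 - 15i + 0j + 0k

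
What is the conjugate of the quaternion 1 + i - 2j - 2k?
1 - i + 2j + 2k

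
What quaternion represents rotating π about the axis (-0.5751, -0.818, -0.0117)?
-0.5751i - 0.818j - 0.0117k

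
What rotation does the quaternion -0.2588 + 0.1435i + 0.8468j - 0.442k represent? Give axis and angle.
axis = (0.1486, 0.8767, -0.4576), θ = 7π/6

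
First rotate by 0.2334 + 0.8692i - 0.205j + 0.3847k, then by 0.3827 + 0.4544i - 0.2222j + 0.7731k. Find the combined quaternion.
-0.6486 + 0.5117i + 0.3669j + 0.4277k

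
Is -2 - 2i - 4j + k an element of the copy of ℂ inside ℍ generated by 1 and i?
No. The quaternion -2 - 2i - 4j + k has j-coefficient y = -4 and k-coefficient z = 1, not both zero, so it does not lie in the complex subalgebra spanned by 1 and i.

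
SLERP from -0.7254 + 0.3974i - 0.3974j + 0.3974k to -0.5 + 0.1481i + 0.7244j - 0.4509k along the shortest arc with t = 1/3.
-0.3739 + 0.2662i - 0.6913j + 0.558k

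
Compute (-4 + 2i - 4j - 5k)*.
-4 - 2i + 4j + 5k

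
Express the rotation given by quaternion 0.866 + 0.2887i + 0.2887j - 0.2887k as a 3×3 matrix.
[[0.6666, 0.6667, 0.3333], [-0.3333, 0.6666, -0.6667], [-0.6667, 0.3333, 0.6666]]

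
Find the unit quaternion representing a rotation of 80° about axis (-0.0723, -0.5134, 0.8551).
0.766 - 0.0465i - 0.33j + 0.5496k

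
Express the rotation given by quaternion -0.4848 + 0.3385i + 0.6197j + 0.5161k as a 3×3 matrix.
[[-0.3008, 0.9199, -0.2515], [-0.0809, 0.2381, 0.9679], [0.9503, 0.3114, 0.0028]]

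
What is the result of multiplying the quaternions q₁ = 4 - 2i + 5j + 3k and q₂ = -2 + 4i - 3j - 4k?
27 + 9i - 18j - 36k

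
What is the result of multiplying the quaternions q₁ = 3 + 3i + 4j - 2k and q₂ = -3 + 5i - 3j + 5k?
-2 + 20i - 46j - 8k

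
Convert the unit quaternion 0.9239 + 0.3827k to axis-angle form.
axis = (0, 0, 1), θ = π/4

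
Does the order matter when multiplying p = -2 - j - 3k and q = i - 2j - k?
Yes: pq = -5 - 7i + j + 3k ≠ -5 + 3i + 7j + k = qp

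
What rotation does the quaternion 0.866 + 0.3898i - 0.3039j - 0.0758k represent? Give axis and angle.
axis = (0.7795, -0.6077, -0.1516), θ = π/3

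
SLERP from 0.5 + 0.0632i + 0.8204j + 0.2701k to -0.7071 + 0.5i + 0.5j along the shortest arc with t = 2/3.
-0.3547 + 0.4493i + 0.8098j + 0.1286k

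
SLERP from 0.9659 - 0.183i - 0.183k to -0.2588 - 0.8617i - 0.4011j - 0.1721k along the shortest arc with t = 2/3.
0.6859 + 0.6411i + 0.3396j + 0.0573k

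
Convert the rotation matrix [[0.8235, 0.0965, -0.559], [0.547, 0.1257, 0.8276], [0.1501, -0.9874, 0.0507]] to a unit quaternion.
0.7071 - 0.6417i - 0.2507j + 0.1593k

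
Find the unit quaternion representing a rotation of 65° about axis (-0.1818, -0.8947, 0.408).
0.8434 - 0.0977i - 0.4807j + 0.2192k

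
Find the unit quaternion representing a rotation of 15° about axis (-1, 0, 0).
0.9914 - 0.1305i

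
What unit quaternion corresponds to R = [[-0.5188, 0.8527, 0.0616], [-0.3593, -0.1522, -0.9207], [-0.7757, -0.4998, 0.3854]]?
-0.4226 - 0.249i - 0.4953j + 0.717k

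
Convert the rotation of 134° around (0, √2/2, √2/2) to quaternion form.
0.3907 + 0.6509j + 0.6509k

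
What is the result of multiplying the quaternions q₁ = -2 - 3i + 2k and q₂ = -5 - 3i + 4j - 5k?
11 + 13i - 29j - 12k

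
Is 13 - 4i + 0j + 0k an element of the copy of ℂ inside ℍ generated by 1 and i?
Yes. The quaternion 13 - 4i has j- and k-coefficients y = z = 0, so it lies in the complex subalgebra spanned by 1 and i.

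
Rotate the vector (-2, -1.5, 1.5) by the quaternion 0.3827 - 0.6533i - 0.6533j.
(-2.323, -1.177, -1.311)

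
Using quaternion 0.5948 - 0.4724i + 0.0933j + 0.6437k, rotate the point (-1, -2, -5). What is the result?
(4.04, -3.538, -1.078)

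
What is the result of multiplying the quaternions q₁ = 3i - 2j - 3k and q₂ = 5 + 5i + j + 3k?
-4 + 12i - 34j - 2k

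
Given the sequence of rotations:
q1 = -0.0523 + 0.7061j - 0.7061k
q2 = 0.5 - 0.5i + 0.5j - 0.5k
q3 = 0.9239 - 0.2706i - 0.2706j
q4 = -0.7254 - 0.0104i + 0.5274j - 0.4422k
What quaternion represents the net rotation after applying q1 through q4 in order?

q2 · q1 = -0.7322 + 0.0261i - 0.0261j - 0.68k
q3 · q2 · q1 = -0.6765 + 0.4063i - 0.01j - 0.6141k
q4 · q3 · q2 · q1 = 0.2287 - 0.616i - 0.5356j + 0.5304k
0.2287 - 0.616i - 0.5356j + 0.5304k


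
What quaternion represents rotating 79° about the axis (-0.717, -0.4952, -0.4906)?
0.7716 - 0.4561i - 0.315j - 0.3121k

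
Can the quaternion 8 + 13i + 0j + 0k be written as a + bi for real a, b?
Yes. The quaternion 8 + 13i has j- and k-coefficients y = z = 0, so it lies in the complex subalgebra spanned by 1 and i.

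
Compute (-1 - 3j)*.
-1 + 3j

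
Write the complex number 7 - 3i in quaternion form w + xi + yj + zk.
7 - 3i + 0j + 0k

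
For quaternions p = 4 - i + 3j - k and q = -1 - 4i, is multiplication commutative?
No: pq = -8 - 15i + j + 13k ≠ -8 - 15i - 7j - 11k = qp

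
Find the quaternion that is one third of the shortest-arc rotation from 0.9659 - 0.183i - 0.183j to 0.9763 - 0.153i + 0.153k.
0.9757 - 0.1741i - 0.1227j + 0.0514k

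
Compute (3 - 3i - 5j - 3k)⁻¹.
0.0577 + 0.0577i + 0.0962j + 0.0577k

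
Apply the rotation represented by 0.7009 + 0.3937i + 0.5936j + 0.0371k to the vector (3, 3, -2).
(0.401, 4.636, -0.591)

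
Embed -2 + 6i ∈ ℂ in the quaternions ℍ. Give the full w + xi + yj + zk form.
-2 + 6i + 0j + 0k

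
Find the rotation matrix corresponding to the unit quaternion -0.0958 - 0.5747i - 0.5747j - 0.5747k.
[[-0.3211, 0.5504, 0.7707], [0.7707, -0.3211, 0.5504], [0.5504, 0.7707, -0.3211]]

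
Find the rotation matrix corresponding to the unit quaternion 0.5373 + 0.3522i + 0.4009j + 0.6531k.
[[-0.1745, -0.4194, 0.8909], [0.9842, -0.1012, 0.1452], [0.0292, 0.9021, 0.4305]]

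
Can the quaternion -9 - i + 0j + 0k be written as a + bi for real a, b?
Yes. The quaternion -9 - i has j- and k-coefficients y = z = 0, so it lies in the complex subalgebra spanned by 1 and i.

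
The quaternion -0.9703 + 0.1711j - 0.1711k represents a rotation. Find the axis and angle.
axis = (0, √2/2, -√2/2), θ = 332°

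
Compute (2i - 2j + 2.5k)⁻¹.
-0.1404i + 0.1404j - 0.1754k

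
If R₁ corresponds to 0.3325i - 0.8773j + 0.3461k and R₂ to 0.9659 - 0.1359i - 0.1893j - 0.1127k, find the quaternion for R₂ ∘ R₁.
-0.0819 + 0.1568i - 0.8378j + 0.5165k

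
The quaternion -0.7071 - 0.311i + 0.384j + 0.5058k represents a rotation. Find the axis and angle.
axis = (-0.4398, 0.5431, 0.7153), θ = 3π/2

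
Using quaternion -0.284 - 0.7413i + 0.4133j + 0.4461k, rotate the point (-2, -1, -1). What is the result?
(0.735, 2.282, 0.504)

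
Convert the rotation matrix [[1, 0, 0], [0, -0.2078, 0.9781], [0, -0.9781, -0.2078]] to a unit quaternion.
0.6294 - 0.7771i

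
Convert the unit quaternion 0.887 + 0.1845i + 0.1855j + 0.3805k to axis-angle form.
axis = (0.3996, 0.4017, 0.824), θ = 55°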